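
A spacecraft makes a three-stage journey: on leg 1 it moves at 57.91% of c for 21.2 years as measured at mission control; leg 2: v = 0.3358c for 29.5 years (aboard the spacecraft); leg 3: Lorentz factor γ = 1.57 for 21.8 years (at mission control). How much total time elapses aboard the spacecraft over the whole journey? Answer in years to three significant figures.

τ = 60.7 years

Leg 1: β = 0.5791; γ = 1/√(1 − 0.5791²) = 1/√0.6646 = 1.227; τ_1 = 21.2/1.227 = 17.28 years.
Leg 2: 29.5 years is already measured aboard the spacecraft.
Leg 3: γ = 1.57; τ_3 = 21.8/1.570 = 13.89 years.
Total: 17.28 + 29.50 + 13.89 years.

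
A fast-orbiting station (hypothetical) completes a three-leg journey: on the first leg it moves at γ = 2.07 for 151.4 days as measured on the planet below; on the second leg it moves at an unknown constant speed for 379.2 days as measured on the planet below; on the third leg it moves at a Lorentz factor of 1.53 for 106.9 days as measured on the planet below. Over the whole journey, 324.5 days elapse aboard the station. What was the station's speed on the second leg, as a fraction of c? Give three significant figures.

β = 0.878

Leg 1: γ = 2.07; τ_1 = 151.4/2.070 = 73.14 days.
Leg 2: speed unknown; τ_2 = 379.2/γ_2.
Leg 3: γ = 1.53; τ_3 = 106.9/1.530 = 69.87 days.
Total proper time: 73.14 + τ_2 + 69.87 = 324.5, so τ_2 = 324.5 − 143.0 = 181.5 days.
γ_2 = 379.2/181.5 = 2.089; β = √(1 − 1/γ²) = √0.7709.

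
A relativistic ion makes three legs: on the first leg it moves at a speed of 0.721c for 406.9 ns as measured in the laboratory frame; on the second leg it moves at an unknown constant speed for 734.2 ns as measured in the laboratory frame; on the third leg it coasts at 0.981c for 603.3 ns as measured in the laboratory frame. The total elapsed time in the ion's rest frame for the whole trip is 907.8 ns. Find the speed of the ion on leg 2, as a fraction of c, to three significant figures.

β = 0.721

Leg 1: γ = 1/√(1 − 0.721²) = 1/√0.4802 = 1.443; τ_1 = 406.9/1.443 = 282.0 ns.
Leg 2: speed unknown; τ_2 = 734.2/γ_2.
Leg 3: γ = 1/√(1 − 0.981²) = 1/√0.03764 = 5.154; τ_3 = 603.3/5.154 = 117.0 ns.
Total proper time: 282.0 + τ_2 + 117.0 = 907.8, so τ_2 = 907.8 − 399.0 = 508.8 ns.
γ_2 = 734.2/508.8 = 1.443; β = √(1 − 1/γ²) = √0.5198.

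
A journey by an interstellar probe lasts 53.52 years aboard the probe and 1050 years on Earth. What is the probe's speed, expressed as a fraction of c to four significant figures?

The proper time is measured aboard the probe (both events occur at the probe's location); Δt is measured on Earth. γ = Δt/τ = 1050/53.52 = 19.62.
β = √(1 − 1/γ²) = √(1 − 0.002598) = √0.9974

v = 0.9987c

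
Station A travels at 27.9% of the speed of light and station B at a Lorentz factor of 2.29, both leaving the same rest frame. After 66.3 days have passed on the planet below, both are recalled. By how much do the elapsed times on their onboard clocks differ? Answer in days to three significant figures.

|τ_A − τ_B| = 34.7 days

A: β = 0.279; γ = 1/√(1 − 0.279²) = 1/√0.9222 = 1.041; τ_A = 66.3/1.041 = 63.67 days.
B: γ = 2.29; τ_B = 66.3/2.290 = 28.95 days.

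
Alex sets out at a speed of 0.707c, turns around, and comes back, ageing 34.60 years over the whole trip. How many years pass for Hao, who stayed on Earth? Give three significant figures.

γ = 1/√(1 − 0.707²) = 1/√0.5002 = 1.414
Earth-frame duration is the dilated interval: Δt = γτ = 1.414 × 34.60 years.

Δt = 48.9 years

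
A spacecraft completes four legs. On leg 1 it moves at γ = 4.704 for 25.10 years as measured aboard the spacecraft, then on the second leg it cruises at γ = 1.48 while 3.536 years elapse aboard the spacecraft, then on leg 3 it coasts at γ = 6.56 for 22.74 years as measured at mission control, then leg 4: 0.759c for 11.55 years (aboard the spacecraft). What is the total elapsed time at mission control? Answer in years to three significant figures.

Leg 1: γ = 4.704; Δt_1 = 4.704 × 25.10 = 118.1 years.
Leg 2: γ = 1.48; Δt_2 = 1.480 × 3.536 = 5.233 years.
Leg 3: 22.74 years is already measured at mission control.
Leg 4: γ = 1/√(1 − 0.759²) = 1/√0.4239 = 1.536; Δt_4 = 1.536 × 11.55 = 17.74 years.
Total: 118.1 + 5.233 + 22.74 + 17.74 years.

Δt = 164 years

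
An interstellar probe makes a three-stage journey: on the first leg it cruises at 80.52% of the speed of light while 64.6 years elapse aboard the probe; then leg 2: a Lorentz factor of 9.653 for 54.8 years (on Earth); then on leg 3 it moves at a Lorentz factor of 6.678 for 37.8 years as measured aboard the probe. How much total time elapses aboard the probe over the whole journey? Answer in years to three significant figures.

τ = 108 years

Leg 1: 64.6 years is already measured aboard the probe.
Leg 2: γ = 9.653; τ_2 = 54.8/9.653 = 5.677 years.
Leg 3: 37.8 years is already measured aboard the probe.
Total: 64.60 + 5.677 + 37.80 years.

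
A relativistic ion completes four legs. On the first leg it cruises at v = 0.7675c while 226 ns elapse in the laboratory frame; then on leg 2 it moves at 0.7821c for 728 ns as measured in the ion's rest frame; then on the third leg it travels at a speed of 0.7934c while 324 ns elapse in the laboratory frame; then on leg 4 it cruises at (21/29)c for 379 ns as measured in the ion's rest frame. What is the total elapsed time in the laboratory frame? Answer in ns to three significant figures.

Leg 1: 226 ns is already measured in the laboratory frame.
Leg 2: γ = 1/√(1 − 0.7821²) = 1/√0.3883 = 1.605; Δt_2 = 1.605 × 728 = 1168 ns.
Leg 3: 324 ns is already measured in the laboratory frame.
Leg 4: γ = 1/√(1 − (21/29)²) = 29/20 = 1.450; Δt_4 = 1.450 × 379 = 549.6 ns.
Total: 226.0 + 1168 + 324.0 + 549.6 ns.

Δt = 2270 ns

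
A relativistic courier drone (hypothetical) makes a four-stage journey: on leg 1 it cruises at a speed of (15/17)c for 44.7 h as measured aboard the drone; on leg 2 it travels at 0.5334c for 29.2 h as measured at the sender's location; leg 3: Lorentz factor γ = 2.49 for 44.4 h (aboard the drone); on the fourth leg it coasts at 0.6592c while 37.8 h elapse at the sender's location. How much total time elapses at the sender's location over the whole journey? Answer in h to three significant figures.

Leg 1: γ = 1/√(1 − (15/17)²) = 17/8 = 2.125; Δt_1 = 2.125 × 44.7 = 94.99 h.
Leg 2: 29.2 h is already measured at the sender's location.
Leg 3: γ = 2.49; Δt_3 = 2.490 × 44.4 = 110.6 h.
Leg 4: 37.8 h is already measured at the sender's location.
Total: 94.99 + 29.20 + 110.6 + 37.80 h.

Δt = 273 h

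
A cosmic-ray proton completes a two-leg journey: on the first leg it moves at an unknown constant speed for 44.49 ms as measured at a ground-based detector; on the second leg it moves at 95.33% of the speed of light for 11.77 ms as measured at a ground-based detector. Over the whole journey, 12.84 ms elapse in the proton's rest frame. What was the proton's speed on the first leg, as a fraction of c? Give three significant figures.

Leg 1: speed unknown; τ_1 = 44.49/γ_1.
Leg 2: β = 0.9533; γ = 1/√(1 − 0.9533²) = 1/√0.09122 = 3.311; τ_2 = 11.77/3.311 = 3.555 ms.
Total proper time: τ_1 + 3.555 = 12.84, so τ_1 = 12.84 − 3.555 = 9.285 ms.
γ_1 = 44.49/9.285 = 4.792; β = √(1 − 1/γ²) = √0.9564.

β = 0.978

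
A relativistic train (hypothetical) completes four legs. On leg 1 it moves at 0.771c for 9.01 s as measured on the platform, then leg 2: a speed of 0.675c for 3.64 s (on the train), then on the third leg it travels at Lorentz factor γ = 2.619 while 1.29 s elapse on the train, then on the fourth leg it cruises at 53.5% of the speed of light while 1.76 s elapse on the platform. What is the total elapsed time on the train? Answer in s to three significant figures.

τ = 12.2 s

Leg 1: γ = 1/√(1 − 0.771²) = 1/√0.4056 = 1.570; τ_1 = 9.01/1.570 = 5.738 s.
Leg 2: 3.64 s is already measured on the train.
Leg 3: 1.29 s is already measured on the train.
Leg 4: β = 0.535; γ = 1/√(1 − 0.535²) = 1/√0.7138 = 1.184; τ_4 = 1.76/1.184 = 1.487 s.
Total: 5.738 + 3.640 + 1.290 + 1.487 s.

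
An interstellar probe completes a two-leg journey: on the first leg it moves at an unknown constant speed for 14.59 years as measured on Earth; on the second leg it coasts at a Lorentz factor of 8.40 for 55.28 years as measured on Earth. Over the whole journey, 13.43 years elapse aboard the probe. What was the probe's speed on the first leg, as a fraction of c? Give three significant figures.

Leg 1: speed unknown; τ_1 = 14.59/γ_1.
Leg 2: γ = 8.40; τ_2 = 55.28/8.400 = 6.581 years.
Total proper time: τ_1 + 6.581 = 13.43, so τ_1 = 13.43 − 6.581 = 6.849 years.
γ_1 = 14.59/6.849 = 2.130; β = √(1 − 1/γ²) = √0.7796.

β = 0.883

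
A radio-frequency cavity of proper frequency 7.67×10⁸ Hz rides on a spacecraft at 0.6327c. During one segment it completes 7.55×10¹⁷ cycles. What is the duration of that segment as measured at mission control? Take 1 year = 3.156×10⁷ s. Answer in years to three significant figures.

Δt = 40.3 years

γ = 1/√(1 − 0.6327²) = 1/√0.5997 = 1.291
Proper time for N cycles: τ = N/f = 7.55×10¹⁷/(7.67×10⁸) = 9.844×10⁸ s = 31.19 years.
Lab-frame duration Δt = γτ = 1.291 × 31.19 = 40.28 years.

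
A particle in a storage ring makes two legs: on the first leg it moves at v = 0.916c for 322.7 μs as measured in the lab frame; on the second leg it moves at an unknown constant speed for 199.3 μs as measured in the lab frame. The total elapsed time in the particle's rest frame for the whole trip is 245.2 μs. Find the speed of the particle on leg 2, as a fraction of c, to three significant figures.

Leg 1: γ = 1/√(1 − 0.916²) = 1/√0.1609 = 2.493; τ_1 = 322.7/2.493 = 129.5 μs.
Leg 2: speed unknown; τ_2 = 199.3/γ_2.
Total proper time: 129.5 + τ_2 = 245.2, so τ_2 = 245.2 − 129.5 = 115.7 μs.
γ_2 = 199.3/115.7 = 1.722; β = √(1 − 1/γ²) = √0.6628.

β = 0.814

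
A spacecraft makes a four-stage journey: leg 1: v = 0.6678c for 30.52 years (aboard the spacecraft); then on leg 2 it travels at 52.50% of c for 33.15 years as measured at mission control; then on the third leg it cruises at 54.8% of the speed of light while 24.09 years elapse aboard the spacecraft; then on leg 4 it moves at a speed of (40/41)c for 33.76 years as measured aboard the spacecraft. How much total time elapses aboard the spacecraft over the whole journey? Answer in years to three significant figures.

Leg 1: 30.52 years is already measured aboard the spacecraft.
Leg 2: β = 0.5250; γ = 1/√(1 − 0.5250²) = 1/√0.7244 = 1.175; τ_2 = 33.15/1.175 = 28.21 years.
Leg 3: 24.09 years is already measured aboard the spacecraft.
Leg 4: 33.76 years is already measured aboard the spacecraft.
Total: 30.52 + 28.21 + 24.09 + 33.76 years.

τ = 117 years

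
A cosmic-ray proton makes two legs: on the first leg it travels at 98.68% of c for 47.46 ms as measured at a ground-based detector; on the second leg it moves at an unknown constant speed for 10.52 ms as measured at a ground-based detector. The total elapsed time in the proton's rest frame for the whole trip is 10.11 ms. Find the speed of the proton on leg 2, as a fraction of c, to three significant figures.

Leg 1: β = 0.9868; γ = 1/√(1 − 0.9868²) = 1/√0.02623 = 6.175; τ_1 = 47.46/6.175 = 7.686 ms.
Leg 2: speed unknown; τ_2 = 10.52/γ_2.
Total proper time: 7.686 + τ_2 = 10.11, so τ_2 = 10.11 − 7.686 = 2.424 ms.
γ_2 = 10.52/2.424 = 4.340; β = √(1 − 1/γ²) = √0.9469.

β = 0.973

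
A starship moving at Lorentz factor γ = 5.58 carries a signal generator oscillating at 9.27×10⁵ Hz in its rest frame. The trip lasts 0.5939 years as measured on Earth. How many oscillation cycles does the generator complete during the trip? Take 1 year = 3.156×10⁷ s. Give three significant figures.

γ = 5.58
The oscillator's own cycle count is N = f × τ where τ is the proper time on the ship. τ = Δt/γ = 0.5939/5.580 = 0.1064 years = 3.359×10⁶ s.
N = 9.27×10⁵ × 3.359×10⁶ = 3.114×10¹².

N = 3.11×10¹²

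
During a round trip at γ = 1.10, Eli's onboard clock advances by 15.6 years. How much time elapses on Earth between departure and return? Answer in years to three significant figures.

γ = 1.10
Earth-frame duration is the dilated interval: Δt = γτ = 1.100 × 15.6 years.

Δt = 17.2 years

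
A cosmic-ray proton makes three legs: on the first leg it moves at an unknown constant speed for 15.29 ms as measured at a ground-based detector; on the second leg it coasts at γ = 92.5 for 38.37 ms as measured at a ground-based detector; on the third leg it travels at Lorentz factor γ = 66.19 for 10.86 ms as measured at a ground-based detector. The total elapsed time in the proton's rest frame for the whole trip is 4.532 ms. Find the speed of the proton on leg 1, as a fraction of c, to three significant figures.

Leg 1: speed unknown; τ_1 = 15.29/γ_1.
Leg 2: γ = 92.5; τ_2 = 38.37/92.50 = 0.4148 ms.
Leg 3: γ = 66.19; τ_3 = 10.86/66.19 = 0.1641 ms.
Total proper time: τ_1 + 0.4148 + 0.1641 = 4.532, so τ_1 = 4.532 − 0.5789 = 3.953 ms.
γ_1 = 15.29/3.953 = 3.868; β = √(1 − 1/γ²) = √0.9332.

β = 0.966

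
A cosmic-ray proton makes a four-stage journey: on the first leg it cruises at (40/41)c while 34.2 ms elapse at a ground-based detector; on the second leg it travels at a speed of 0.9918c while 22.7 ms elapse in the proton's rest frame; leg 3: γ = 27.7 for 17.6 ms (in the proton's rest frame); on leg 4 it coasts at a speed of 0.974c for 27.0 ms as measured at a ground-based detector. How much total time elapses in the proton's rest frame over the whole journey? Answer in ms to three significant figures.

τ = 53.9 ms

Leg 1: γ = 1/√(1 − (40/41)²) = 41/9 ≈ 4.556; τ_1 = 34.2/4.556 = 7.507 ms.
Leg 2: 22.7 ms is already measured in the proton's rest frame.
Leg 3: 17.6 ms is already measured in the proton's rest frame.
Leg 4: γ = 1/√(1 − 0.974²) = 1/√0.05132 = 4.414; τ_4 = 27.0/4.414 = 6.117 ms.
Total: 7.507 + 22.70 + 17.60 + 6.117 ms.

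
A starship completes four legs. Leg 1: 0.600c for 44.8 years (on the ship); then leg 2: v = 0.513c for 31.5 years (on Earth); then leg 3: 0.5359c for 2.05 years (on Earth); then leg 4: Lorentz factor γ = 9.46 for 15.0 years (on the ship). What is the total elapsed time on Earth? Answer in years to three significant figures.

Leg 1: γ = 1/√(1 − 0.600²) = 5/4 = 1.250; Δt_1 = 1.250 × 44.8 = 56.00 years.
Leg 2: 31.5 years is already measured on Earth.
Leg 3: 2.05 years is already measured on Earth.
Leg 4: γ = 9.46; Δt_4 = 9.460 × 15.0 = 141.9 years.
Total: 56.00 + 31.50 + 2.050 + 141.9 years.

Δt = 231 years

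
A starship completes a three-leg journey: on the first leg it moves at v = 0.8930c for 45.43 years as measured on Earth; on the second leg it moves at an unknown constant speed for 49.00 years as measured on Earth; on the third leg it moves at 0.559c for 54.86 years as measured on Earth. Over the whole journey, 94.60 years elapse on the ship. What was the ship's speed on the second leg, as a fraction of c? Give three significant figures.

Leg 1: γ = 1/√(1 − 0.8930²) = 1/√0.2026 = 2.222; τ_1 = 45.43/2.222 = 20.45 years.
Leg 2: speed unknown; τ_2 = 49.00/γ_2.
Leg 3: γ = 1/√(1 − 0.559²) = 1/√0.6875 = 1.206; τ_3 = 54.86/1.206 = 45.49 years.
Total proper time: 20.45 + τ_2 + 45.49 = 94.60, so τ_2 = 94.60 − 65.93 = 28.67 years.
γ_2 = 49.00/28.67 = 1.709; β = √(1 − 1/γ²) = √0.6578.

β = 0.811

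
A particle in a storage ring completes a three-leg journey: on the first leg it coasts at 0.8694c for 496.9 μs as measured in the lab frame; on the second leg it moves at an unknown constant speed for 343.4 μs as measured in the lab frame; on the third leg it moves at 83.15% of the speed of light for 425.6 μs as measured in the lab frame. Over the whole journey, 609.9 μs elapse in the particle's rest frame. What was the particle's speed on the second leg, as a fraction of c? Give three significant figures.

Leg 1: γ = 1/√(1 − 0.8694²) = 1/√0.2441 = 2.024; τ_1 = 496.9/2.024 = 245.5 μs.
Leg 2: speed unknown; τ_2 = 343.4/γ_2.
Leg 3: β = 0.8315; γ = 1/√(1 − 0.8315²) = 1/√0.3086 = 1.800; τ_3 = 425.6/1.800 = 236.4 μs.
Total proper time: 245.5 + τ_2 + 236.4 = 609.9, so τ_2 = 609.9 − 482.0 = 127.9 μs.
γ_2 = 343.4/127.9 = 2.684; β = √(1 − 1/γ²) = √0.8612.

β = 0.928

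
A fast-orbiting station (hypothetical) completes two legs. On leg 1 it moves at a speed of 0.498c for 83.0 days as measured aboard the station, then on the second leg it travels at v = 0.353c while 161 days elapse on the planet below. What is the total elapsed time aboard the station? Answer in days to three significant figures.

τ = 234 days

Leg 1: 83.0 days is already measured aboard the station.
Leg 2: γ = 1/√(1 − 0.353²) = 1/√0.8754 = 1.069; τ_2 = 161/1.069 = 150.6 days.
Total: 83.00 + 150.6 days.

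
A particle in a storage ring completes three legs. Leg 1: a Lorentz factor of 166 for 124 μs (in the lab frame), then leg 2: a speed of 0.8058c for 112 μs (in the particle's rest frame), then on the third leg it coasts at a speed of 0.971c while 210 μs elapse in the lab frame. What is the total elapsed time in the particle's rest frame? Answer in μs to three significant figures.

τ = 163 μs

Leg 1: γ = 166; τ_1 = 124/166.0 = 0.7470 μs.
Leg 2: 112 μs is already measured in the particle's rest frame.
Leg 3: γ = 1/√(1 − 0.971²) = 1/√0.05716 = 4.183; τ_3 = 210/4.183 = 50.21 μs.
Total: 0.7470 + 112.0 + 50.21 μs.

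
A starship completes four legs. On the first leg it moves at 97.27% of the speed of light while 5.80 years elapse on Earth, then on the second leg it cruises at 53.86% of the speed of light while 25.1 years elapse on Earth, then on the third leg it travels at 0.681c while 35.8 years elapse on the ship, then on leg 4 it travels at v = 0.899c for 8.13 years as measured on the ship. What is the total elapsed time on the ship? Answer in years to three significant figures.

τ = 66.4 years

Leg 1: β = 0.9727; γ = 1/√(1 − 0.9727²) = 1/√0.05385 = 4.309; τ_1 = 5.80/4.309 = 1.346 years.
Leg 2: β = 0.5386; γ = 1/√(1 − 0.5386²) = 1/√0.7099 = 1.187; τ_2 = 25.1/1.187 = 21.15 years.
Leg 3: 35.8 years is already measured on the ship.
Leg 4: 8.13 years is already measured on the ship.
Total: 1.346 + 21.15 + 35.80 + 8.130 years.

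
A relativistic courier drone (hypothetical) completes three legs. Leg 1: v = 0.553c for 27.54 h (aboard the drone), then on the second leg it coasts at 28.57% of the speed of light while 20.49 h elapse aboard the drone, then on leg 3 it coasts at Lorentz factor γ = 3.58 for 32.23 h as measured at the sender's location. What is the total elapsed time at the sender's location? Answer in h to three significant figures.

Leg 1: γ = 1/√(1 − 0.553²) = 1/√0.6942 = 1.200; Δt_1 = 1.200 × 27.54 = 33.05 h.
Leg 2: β = 0.2857; γ = 1/√(1 − 0.2857²) = 1/√0.9184 = 1.043; Δt_2 = 1.043 × 20.49 = 21.38 h.
Leg 3: 32.23 h is already measured at the sender's location.
Total: 33.05 + 21.38 + 32.23 h.

Δt = 86.7 h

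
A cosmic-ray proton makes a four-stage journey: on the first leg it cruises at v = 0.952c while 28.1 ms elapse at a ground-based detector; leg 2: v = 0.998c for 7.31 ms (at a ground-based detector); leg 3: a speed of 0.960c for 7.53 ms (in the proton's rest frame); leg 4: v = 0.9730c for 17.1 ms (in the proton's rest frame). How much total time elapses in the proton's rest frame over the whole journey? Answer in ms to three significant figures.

τ = 33.7 ms

Leg 1: γ = 1/√(1 − 0.952²) = 1/√0.09370 = 3.267; τ_1 = 28.1/3.267 = 8.601 ms.
Leg 2: γ = 1/√(1 − 0.998²) = 1/√0.003996 = 15.82; τ_2 = 7.31/15.82 = 0.4621 ms.
Leg 3: 7.53 ms is already measured in the proton's rest frame.
Leg 4: 17.1 ms is already measured in the proton's rest frame.
Total: 8.601 + 0.4621 + 7.530 + 17.10 ms.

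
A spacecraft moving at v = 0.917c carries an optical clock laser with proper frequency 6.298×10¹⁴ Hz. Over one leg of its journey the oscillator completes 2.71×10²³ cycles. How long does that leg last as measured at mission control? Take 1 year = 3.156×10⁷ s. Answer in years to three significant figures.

Δt = 34.2 years

γ = 1/√(1 − 0.917²) = 1/√0.1591 = 2.507
Proper time for N cycles: τ = N/f = 2.71×10²³/(6.298×10¹⁴) = 4.303×10⁸ s = 13.63 years.
Lab-frame duration Δt = γτ = 2.507 × 13.63 = 34.18 years.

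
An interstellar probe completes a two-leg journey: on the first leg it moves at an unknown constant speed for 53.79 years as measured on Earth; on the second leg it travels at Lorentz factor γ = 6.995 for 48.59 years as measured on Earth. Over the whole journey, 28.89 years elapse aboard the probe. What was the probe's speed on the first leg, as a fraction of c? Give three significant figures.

β = 0.913

Leg 1: speed unknown; τ_1 = 53.79/γ_1.
Leg 2: γ = 6.995; τ_2 = 48.59/6.995 = 6.946 years.
Total proper time: τ_1 + 6.946 = 28.89, so τ_1 = 28.89 − 6.946 = 21.94 years.
γ_1 = 53.79/21.94 = 2.451; β = √(1 − 1/γ²) = √0.8336.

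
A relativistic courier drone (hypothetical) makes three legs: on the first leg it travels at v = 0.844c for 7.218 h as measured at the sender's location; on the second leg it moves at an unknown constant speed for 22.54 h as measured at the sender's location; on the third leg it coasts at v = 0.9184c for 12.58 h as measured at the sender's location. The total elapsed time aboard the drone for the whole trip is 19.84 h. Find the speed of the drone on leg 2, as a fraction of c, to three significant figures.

Leg 1: γ = 1/√(1 − 0.844²) = 1/√0.2877 = 1.864; τ_1 = 7.218/1.864 = 3.871 h.
Leg 2: speed unknown; τ_2 = 22.54/γ_2.
Leg 3: γ = 1/√(1 − 0.9184²) = 1/√0.1565 = 2.527; τ_3 = 12.58/2.527 = 4.977 h.
Total proper time: 3.871 + τ_2 + 4.977 = 19.84, so τ_2 = 19.84 − 8.849 = 10.99 h.
γ_2 = 22.54/10.99 = 2.051; β = √(1 − 1/γ²) = √0.7622.

β = 0.873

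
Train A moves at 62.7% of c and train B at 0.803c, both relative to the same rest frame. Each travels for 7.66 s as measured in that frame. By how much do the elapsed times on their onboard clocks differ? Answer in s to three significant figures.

|τ_A − τ_B| = 1.40 s

A: β = 0.627; γ = 1/√(1 − 0.627²) = 1/√0.6069 = 1.284; τ_A = 7.66/1.284 = 5.967 s.
B: γ = 1/√(1 − 0.803²) = 1/√0.3552 = 1.678; τ_B = 7.66/1.678 = 4.565 s.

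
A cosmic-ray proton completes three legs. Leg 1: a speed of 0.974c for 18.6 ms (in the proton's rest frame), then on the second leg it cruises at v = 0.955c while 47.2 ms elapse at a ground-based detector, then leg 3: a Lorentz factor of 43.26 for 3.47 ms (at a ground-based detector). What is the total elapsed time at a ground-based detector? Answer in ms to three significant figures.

Leg 1: γ = 1/√(1 − 0.974²) = 1/√0.05132 = 4.414; Δt_1 = 4.414 × 18.6 = 82.10 ms.
Leg 2: 47.2 ms is already measured at a ground-based detector.
Leg 3: 3.47 ms is already measured at a ground-based detector.
Total: 82.10 + 47.20 + 3.470 ms.

Δt = 133 ms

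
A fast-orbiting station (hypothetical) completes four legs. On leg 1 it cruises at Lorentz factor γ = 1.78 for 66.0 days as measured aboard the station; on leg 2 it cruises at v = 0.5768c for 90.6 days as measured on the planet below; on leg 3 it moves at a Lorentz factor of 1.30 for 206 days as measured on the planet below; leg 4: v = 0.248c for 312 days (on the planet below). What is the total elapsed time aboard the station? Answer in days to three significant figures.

Leg 1: 66.0 days is already measured aboard the station.
Leg 2: γ = 1/√(1 − 0.5768²) = 1/√0.6673 = 1.224; τ_2 = 90.6/1.224 = 74.01 days.
Leg 3: γ = 1.30; τ_3 = 206/1.300 = 158.5 days.
Leg 4: γ = 1/√(1 − 0.248²) = 1/√0.9385 = 1.032; τ_4 = 312/1.032 = 302.3 days.
Total: 66.00 + 74.01 + 158.5 + 302.3 days.

τ = 601 days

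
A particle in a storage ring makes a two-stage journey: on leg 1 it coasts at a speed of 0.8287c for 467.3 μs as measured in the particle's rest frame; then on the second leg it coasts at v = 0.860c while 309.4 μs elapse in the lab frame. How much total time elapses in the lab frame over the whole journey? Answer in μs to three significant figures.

Leg 1: γ = 1/√(1 − 0.8287²) = 1/√0.3133 = 1.787; Δt_1 = 1.787 × 467.3 = 834.9 μs.
Leg 2: 309.4 μs is already measured in the lab frame.
Total: 834.9 + 309.4 μs.

Δt = 1140 μs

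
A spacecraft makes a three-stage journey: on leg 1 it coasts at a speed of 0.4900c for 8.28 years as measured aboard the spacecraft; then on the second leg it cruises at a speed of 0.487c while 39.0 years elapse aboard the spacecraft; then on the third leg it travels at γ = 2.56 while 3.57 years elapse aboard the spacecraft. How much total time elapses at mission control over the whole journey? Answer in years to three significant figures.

Leg 1: γ = 1/√(1 − 0.4900²) = 1/√0.7599 = 1.147; Δt_1 = 1.147 × 8.28 = 9.498 years.
Leg 2: γ = 1/√(1 − 0.487²) = 1/√0.7628 = 1.145; Δt_2 = 1.145 × 39.0 = 44.65 years.
Leg 3: γ = 2.56; Δt_3 = 2.560 × 3.57 = 9.139 years.
Total: 9.498 + 44.65 + 9.139 years.

Δt = 63.3 years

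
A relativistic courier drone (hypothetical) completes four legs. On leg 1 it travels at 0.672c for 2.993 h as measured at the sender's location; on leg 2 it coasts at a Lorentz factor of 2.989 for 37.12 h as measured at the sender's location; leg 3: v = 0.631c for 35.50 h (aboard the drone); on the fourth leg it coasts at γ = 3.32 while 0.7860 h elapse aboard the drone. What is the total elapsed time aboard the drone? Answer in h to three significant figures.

Leg 1: γ = 1/√(1 − 0.672²) = 1/√0.5484 = 1.350; τ_1 = 2.993/1.350 = 2.216 h.
Leg 2: γ = 2.989; τ_2 = 37.12/2.989 = 12.42 h.
Leg 3: 35.50 h is already measured aboard the drone.
Leg 4: 0.7860 h is already measured aboard the drone.
Total: 2.216 + 12.42 + 35.50 + 0.7860 h.

τ = 50.9 h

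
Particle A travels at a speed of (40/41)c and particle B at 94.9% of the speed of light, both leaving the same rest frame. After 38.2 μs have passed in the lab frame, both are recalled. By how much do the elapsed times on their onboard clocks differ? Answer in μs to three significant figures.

A: γ = 1/√(1 − (40/41)²) = 41/9 ≈ 4.556; τ_A = 38.2/4.556 = 8.385 μs.
B: β = 0.949; γ = 1/√(1 − 0.949²) = 1/√0.09940 = 3.172; τ_B = 38.2/3.172 = 12.04 μs.

|τ_A − τ_B| = 3.66 μs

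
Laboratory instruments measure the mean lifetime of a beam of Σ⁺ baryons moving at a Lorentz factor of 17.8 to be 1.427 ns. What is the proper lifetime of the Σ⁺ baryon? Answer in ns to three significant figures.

τ₀ = 0.0802 ns

γ = 17.8
The lab-frame lifetime is the dilated interval; the proper lifetime is τ₀ = Δt/γ = 1.427/17.80 ns.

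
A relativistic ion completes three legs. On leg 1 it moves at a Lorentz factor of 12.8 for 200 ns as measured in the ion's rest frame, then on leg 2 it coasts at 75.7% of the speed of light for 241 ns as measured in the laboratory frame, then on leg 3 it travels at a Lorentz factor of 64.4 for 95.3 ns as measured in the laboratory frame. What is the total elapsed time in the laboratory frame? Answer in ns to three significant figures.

Leg 1: γ = 12.8; Δt_1 = 12.80 × 200 = 2560 ns.
Leg 2: 241 ns is already measured in the laboratory frame.
Leg 3: 95.3 ns is already measured in the laboratory frame.
Total: 2560 + 241.0 + 95.30 ns.

Δt = 2900 ns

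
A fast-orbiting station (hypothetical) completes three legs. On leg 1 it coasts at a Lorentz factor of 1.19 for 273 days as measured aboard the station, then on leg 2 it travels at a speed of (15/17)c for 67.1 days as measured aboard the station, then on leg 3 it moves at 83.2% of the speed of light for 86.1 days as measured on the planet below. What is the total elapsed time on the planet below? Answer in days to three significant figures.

Leg 1: γ = 1.19; Δt_1 = 1.190 × 273 = 324.9 days.
Leg 2: γ = 1/√(1 − (15/17)²) = 17/8 = 2.125; Δt_2 = 2.125 × 67.1 = 142.6 days.
Leg 3: 86.1 days is already measured on the planet below.
Total: 324.9 + 142.6 + 86.10 days.

Δt = 554 days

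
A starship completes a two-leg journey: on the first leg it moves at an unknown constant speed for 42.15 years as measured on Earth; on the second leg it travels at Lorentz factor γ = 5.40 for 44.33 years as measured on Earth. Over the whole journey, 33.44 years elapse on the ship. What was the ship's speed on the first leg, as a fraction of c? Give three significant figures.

Leg 1: speed unknown; τ_1 = 42.15/γ_1.
Leg 2: γ = 5.40; τ_2 = 44.33/5.400 = 8.209 years.
Total proper time: τ_1 + 8.209 = 33.44, so τ_1 = 33.44 − 8.209 = 25.23 years.
γ_1 = 42.15/25.23 = 1.671; β = √(1 − 1/γ²) = √0.6417.

β = 0.801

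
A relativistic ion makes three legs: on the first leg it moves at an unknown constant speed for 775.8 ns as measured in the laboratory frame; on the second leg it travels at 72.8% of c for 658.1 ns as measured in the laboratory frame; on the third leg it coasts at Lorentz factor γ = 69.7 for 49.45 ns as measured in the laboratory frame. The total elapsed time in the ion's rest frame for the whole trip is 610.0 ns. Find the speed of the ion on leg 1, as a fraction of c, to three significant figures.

β = 0.979

Leg 1: speed unknown; τ_1 = 775.8/γ_1.
Leg 2: β = 0.728; γ = 1/√(1 − 0.728²) = 1/√0.4700 = 1.459; τ_2 = 658.1/1.459 = 451.2 ns.
Leg 3: γ = 69.7; τ_3 = 49.45/69.70 = 0.7095 ns.
Total proper time: τ_1 + 451.2 + 0.7095 = 610.0, so τ_1 = 610.0 − 451.9 = 158.1 ns.
γ_1 = 775.8/158.1 = 4.907; β = √(1 − 1/γ²) = √0.9585.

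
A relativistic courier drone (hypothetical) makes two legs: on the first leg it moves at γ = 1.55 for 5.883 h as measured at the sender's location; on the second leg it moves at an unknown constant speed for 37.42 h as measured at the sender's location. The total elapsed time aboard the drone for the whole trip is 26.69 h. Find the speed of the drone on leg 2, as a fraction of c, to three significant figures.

Leg 1: γ = 1.55; τ_1 = 5.883/1.550 = 3.795 h.
Leg 2: speed unknown; τ_2 = 37.42/γ_2.
Total proper time: 3.795 + τ_2 = 26.69, so τ_2 = 26.69 − 3.795 = 22.89 h.
γ_2 = 37.42/22.89 = 1.634; β = √(1 − 1/γ²) = √0.6257.

β = 0.791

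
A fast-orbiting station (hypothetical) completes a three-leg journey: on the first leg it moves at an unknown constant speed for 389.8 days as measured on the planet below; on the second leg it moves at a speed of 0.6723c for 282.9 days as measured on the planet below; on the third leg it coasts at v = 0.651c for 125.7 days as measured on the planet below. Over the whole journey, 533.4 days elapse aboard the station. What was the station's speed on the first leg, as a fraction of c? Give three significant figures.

Leg 1: speed unknown; τ_1 = 389.8/γ_1.
Leg 2: γ = 1/√(1 − 0.6723²) = 1/√0.5480 = 1.351; τ_2 = 282.9/1.351 = 209.4 days.
Leg 3: γ = 1/√(1 − 0.651²) = 1/√0.5762 = 1.317; τ_3 = 125.7/1.317 = 95.42 days.
Total proper time: τ_1 + 209.4 + 95.42 = 533.4, so τ_1 = 533.4 − 304.8 = 228.6 days.
γ_1 = 389.8/228.6 = 1.705; β = √(1 − 1/γ²) = √0.6562.

β = 0.810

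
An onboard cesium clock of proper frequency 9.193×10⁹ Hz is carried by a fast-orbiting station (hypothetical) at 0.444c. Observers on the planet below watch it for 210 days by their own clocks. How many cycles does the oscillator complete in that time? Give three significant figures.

N = 1.49×10¹⁷

γ = 1/√(1 − 0.444²) = 1/√0.8029 = 1.116
During 210 days of lab time, the oscillator's proper time advances by τ = Δt/γ = 210/1.116 = 188.2 days = 1.626×10⁷ s.
N = f × τ = 9.193×10⁹ × 1.626×10⁷ = 1.495×10¹⁷.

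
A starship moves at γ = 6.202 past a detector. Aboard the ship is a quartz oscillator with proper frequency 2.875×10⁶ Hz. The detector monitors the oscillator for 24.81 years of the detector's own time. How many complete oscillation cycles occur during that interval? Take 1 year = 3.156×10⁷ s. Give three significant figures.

γ = 6.202
During 24.81 years of lab time, the oscillator's proper time advances by τ = Δt/γ = 24.81/6.202 = 4.000 years = 1.263×10⁸ s.
N = f × τ = 2.875×10⁶ × 1.263×10⁸ = 3.630×10¹⁴.

N = 3.63×10¹⁴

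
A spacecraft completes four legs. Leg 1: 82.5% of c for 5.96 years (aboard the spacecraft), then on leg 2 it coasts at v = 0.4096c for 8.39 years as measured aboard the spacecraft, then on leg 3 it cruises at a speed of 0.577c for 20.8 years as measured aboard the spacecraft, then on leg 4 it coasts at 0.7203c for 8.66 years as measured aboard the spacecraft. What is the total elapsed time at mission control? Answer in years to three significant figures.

Leg 1: β = 0.825; γ = 1/√(1 − 0.825²) = 1/√0.3194 = 1.769; Δt_1 = 1.769 × 5.96 = 10.55 years.
Leg 2: γ = 1/√(1 − 0.4096²) = 1/√0.8322 = 1.096; Δt_2 = 1.096 × 8.39 = 9.197 years.
Leg 3: γ = 1/√(1 − 0.577²) = 1/√0.6671 = 1.224; Δt_3 = 1.224 × 20.8 = 25.47 years.
Leg 4: γ = 1/√(1 − 0.7203²) = 1/√0.4812 = 1.442; Δt_4 = 1.442 × 8.66 = 12.48 years.
Total: 10.55 + 9.197 + 25.47 + 12.48 years.

Δt = 57.7 years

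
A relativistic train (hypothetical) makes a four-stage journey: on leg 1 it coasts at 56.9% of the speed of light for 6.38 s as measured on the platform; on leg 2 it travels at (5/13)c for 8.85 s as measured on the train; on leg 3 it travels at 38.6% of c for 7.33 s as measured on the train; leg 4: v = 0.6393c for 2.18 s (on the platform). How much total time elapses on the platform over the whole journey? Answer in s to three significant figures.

Δt = 26.1 s

Leg 1: 6.38 s is already measured on the platform.
Leg 2: γ = 1/√(1 − (5/13)²) = 13/12 ≈ 1.083; Δt_2 = 1.083 × 8.85 = 9.587 s.
Leg 3: β = 0.386; γ = 1/√(1 − 0.386²) = 1/√0.8510 = 1.084; Δt_3 = 1.084 × 7.33 = 7.946 s.
Leg 4: 2.18 s is already measured on the platform.
Total: 6.380 + 9.587 + 7.946 + 2.180 s.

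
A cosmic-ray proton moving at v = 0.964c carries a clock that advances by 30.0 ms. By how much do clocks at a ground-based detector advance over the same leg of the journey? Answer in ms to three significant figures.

γ = 1/√(1 − 0.964²) = 1/√0.07070 = 3.761
The interval measured in the proton's rest frame is the proper time (both events occur at the same place in that frame); the lab-frame interval is Δt = γτ = 3.761 × 30.0 ms.

Δt = 113 ms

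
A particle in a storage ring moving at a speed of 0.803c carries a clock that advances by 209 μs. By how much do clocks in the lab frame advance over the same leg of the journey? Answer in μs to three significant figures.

γ = 1/√(1 − 0.803²) = 1/√0.3552 = 1.678
The interval measured in the particle's rest frame is the proper time (both events occur at the same place in that frame); the lab-frame interval is Δt = γτ = 1.678 × 209 μs.

Δt = 351 μs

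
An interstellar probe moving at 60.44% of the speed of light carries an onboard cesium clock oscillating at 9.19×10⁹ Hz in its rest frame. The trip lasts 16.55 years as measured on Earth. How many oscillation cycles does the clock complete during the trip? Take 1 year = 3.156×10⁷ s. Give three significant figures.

β = 0.6044; γ = 1/√(1 − 0.6044²) = 1/√0.6347 = 1.255
The oscillator's own cycle count is N = f × τ where τ is the proper time aboard the probe. τ = Δt/γ = 16.55/1.255 = 13.19 years = 4.161×10⁸ s.
N = 9.19×10⁹ × 4.161×10⁸ = 3.824×10¹⁸.

N = 3.82×10¹⁸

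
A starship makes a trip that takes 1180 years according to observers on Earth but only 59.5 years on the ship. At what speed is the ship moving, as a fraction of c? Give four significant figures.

β = 0.9987

The proper time is measured on the ship (both events occur at the ship's location); Δt is measured on Earth. γ = Δt/τ = 1180/59.5 = 19.83.
β = √(1 − 1/γ²) = √(1 − 0.002543) = √0.9975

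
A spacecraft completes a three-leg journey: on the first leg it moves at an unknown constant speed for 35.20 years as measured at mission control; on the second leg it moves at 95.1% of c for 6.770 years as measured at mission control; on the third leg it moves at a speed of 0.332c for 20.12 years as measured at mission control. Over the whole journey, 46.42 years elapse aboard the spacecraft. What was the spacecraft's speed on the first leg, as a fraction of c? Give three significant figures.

Leg 1: speed unknown; τ_1 = 35.20/γ_1.
Leg 2: β = 0.951; γ = 1/√(1 − 0.951²) = 1/√0.09560 = 3.234; τ_2 = 6.770/3.234 = 2.093 years.
Leg 3: γ = 1/√(1 − 0.332²) = 1/√0.8898 = 1.060; τ_3 = 20.12/1.060 = 18.98 years.
Total proper time: τ_1 + 2.093 + 18.98 = 46.42, so τ_1 = 46.42 − 21.07 = 25.35 years.
γ_1 = 35.20/25.35 = 1.389; β = √(1 − 1/γ²) = √0.4814.

β = 0.694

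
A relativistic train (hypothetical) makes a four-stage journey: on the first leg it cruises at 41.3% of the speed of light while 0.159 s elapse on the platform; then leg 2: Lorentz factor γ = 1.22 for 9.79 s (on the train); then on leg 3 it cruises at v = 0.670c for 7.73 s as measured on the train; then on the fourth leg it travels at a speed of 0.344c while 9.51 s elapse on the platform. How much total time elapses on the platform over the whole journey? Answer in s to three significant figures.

Δt = 32.0 s

Leg 1: 0.159 s is already measured on the platform.
Leg 2: γ = 1.22; Δt_2 = 1.220 × 9.79 = 11.94 s.
Leg 3: γ = 1/√(1 − 0.670²) = 1/√0.5511 = 1.347; Δt_3 = 1.347 × 7.73 = 10.41 s.
Leg 4: 9.51 s is already measured on the platform.
Total: 0.1590 + 11.94 + 10.41 + 9.510 s.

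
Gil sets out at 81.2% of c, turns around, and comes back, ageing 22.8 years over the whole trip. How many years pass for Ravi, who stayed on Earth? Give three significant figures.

Δt = 39.1 years

β = 0.812; γ = 1/√(1 − 0.812²) = 1/√0.3407 = 1.713
Earth-frame duration is the dilated interval: Δt = γτ = 1.713 × 22.8 years.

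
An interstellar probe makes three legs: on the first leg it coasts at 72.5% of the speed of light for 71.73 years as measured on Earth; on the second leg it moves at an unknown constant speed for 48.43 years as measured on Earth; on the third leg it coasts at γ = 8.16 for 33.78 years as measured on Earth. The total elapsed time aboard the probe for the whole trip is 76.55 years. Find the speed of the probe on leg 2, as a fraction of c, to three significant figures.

β = 0.880

Leg 1: β = 0.725; γ = 1/√(1 − 0.725²) = 1/√0.4744 = 1.452; τ_1 = 71.73/1.452 = 49.40 years.
Leg 2: speed unknown; τ_2 = 48.43/γ_2.
Leg 3: γ = 8.16; τ_3 = 33.78/8.160 = 4.140 years.
Total proper time: 49.40 + τ_2 + 4.140 = 76.55, so τ_2 = 76.55 − 53.54 = 23.01 years.
γ_2 = 48.43/23.01 = 2.105; β = √(1 − 1/γ²) = √0.7743.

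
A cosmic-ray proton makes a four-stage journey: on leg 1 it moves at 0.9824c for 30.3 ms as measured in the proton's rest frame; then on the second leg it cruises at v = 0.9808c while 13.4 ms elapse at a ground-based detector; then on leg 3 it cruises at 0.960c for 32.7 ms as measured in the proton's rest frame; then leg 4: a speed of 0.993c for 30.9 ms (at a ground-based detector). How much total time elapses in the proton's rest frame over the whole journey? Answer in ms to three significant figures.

τ = 69.3 ms

Leg 1: 30.3 ms is already measured in the proton's rest frame.
Leg 2: γ = 1/√(1 − 0.9808²) = 1/√0.03803 = 5.128; τ_2 = 13.4/5.128 = 2.613 ms.
Leg 3: 32.7 ms is already measured in the proton's rest frame.
Leg 4: γ = 1/√(1 − 0.993²) = 1/√0.01395 = 8.466; τ_4 = 30.9/8.466 = 3.650 ms.
Total: 30.30 + 2.613 + 32.70 + 3.650 ms.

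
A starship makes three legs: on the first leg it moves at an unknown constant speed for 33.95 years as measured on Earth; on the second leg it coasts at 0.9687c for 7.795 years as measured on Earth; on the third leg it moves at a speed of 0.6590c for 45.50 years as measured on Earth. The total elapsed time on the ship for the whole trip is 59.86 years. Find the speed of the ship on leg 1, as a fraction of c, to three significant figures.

Leg 1: speed unknown; τ_1 = 33.95/γ_1.
Leg 2: γ = 1/√(1 − 0.9687²) = 1/√0.06162 = 4.028; τ_2 = 7.795/4.028 = 1.935 years.
Leg 3: γ = 1/√(1 − 0.6590²) = 1/√0.5657 = 1.330; τ_3 = 45.50/1.330 = 34.22 years.
Total proper time: τ_1 + 1.935 + 34.22 = 59.86, so τ_1 = 59.86 − 36.16 = 23.70 years.
γ_1 = 33.95/23.70 = 1.432; β = √(1 − 1/γ²) = √0.5126.

β = 0.716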